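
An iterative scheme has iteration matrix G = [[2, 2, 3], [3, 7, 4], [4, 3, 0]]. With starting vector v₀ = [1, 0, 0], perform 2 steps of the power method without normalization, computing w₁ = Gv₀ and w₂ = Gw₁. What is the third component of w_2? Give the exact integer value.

w1 = Gv₀ = (2·1 + 2·0 + 3·0; 3·1 + 7·0 + 4·0; 4·1 + 3·0 + 0·0) = (2, 3, 4)
w2 = Gw1 = (2·2 + 2·3 + 3·4; 3·2 + 7·3 + 4·4; 4·2 + 3·3 + 0·4) = (22, 43, 17)
The requested component of w2 is 17.

17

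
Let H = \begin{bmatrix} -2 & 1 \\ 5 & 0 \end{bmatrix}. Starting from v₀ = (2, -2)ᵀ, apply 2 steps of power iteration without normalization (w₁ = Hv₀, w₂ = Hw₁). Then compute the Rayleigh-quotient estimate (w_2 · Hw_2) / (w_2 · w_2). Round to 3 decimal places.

w1 = Hv₀ = (-6, 10)
w2 = Hw1 = (22, -30)
Hw2 = (-74, 110)
w2·Hw2 = 22·(-74) + (-30)·110 = -4928; w2·w2 = 22·22 + (-30)·(-30) = 1384
λ ≈ -4928/1384 = -3.561

-3.561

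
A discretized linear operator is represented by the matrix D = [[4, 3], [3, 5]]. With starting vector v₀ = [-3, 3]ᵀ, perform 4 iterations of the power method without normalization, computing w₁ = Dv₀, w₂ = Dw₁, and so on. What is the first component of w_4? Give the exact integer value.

717

w1 = Dv₀ = (4·(-3) + 3·3; 3·(-3) + 5·3) = (-3, 6)
w2 = Dw1 = (4·(-3) + 3·6; 3·(-3) + 5·6) = (6, 21)
w3 = Dw2 = (87, 123)
w4 = Dw3 = (717, 876)
The requested component of w4 is 717.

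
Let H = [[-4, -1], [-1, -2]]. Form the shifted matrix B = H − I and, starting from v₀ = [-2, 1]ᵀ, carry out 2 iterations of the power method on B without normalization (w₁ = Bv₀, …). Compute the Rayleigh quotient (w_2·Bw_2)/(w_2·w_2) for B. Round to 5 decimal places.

B = H − I has rows (-5, -1); (-1, -3)
w1 = Bv₀ = ((-5)·(-2) + (-1)·1; (-1)·(-2) + (-3)·1) = (9, -1)
w2 = Bw1 = ((-5)·9 + (-1)·(-1); (-1)·9 + (-3)·(-1)) = (-44, -6)
Bw2 = (226, 62)
w2·Bw2 = -10316; w2·w2 = 1972; μ ≈ -10316/1972 = -5.23124

-5.23124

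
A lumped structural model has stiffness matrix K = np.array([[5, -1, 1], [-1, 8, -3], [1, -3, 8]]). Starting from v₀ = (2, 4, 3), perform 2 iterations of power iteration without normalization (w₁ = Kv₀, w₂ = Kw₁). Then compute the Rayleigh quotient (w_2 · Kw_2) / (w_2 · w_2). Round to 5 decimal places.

5.32216

w1 = Kv₀ = (5·2 + (-1)·4 + 1·3; (-1)·2 + 8·4 + (-3)·3; 1·2 + (-3)·4 + 8·3) = (9, 21, 14)
w2 = Kw1 = (5·9 + (-1)·21 + 1·14; (-1)·9 + 8·21 + (-3)·14; 1·9 + (-3)·21 + 8·14) = (38, 117, 58)
Kw2 = (131, 724, 151)
w2·Kw2 = 38·131 + 117·724 + 58·151 = 98444; w2·w2 = 38·38 + 117·117 + 58·58 = 18497
λ ≈ 98444/18497 = 5.32216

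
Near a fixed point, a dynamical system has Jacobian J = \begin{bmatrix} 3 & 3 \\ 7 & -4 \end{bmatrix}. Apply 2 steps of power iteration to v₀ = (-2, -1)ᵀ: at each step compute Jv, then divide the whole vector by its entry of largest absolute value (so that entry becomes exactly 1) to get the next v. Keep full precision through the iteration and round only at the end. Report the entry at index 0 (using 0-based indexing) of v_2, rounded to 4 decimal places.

1.0000

Jv0 = (-9.00000, -10.00000); divide by -10.00000 → v1 = (0.90000, 1.00000)
Jv1 = (5.70000, 2.30000); divide by 5.70000 → v2 = (1.00000, 0.40351)
Requested entry of v2: -57/-57 = 1.0000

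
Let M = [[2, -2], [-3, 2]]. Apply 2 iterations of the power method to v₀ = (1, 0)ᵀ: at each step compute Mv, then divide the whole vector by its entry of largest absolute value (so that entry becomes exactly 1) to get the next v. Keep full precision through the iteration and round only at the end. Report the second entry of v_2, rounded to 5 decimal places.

1.00000

Mv0 = (2.000000, -3.000000); divide by -3.000000 → v1 = (-0.666667, 1.000000)
Mv1 = (-3.333333, 4.000000); divide by 4.000000 → v2 = (-0.833333, 1.000000)
Requested entry of v2: -12/-12 = 1.00000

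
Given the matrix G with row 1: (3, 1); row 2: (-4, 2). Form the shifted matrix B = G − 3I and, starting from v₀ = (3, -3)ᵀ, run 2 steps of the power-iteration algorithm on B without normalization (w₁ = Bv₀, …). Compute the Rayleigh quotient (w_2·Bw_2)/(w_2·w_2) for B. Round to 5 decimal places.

μ ≈ 0.24138

B = G − 3I has rows (0, 1); (-4, -1)
w1 = Bv₀ = (0·3 + 1·(-3); (-4)·3 + (-1)·(-3)) = (-3, -9)
w2 = Bw1 = (0·(-3) + 1·(-9); (-4)·(-3) + (-1)·(-9)) = (-9, 21)
Bw2 = (21, 15)
w2·Bw2 = 126; w2·w2 = 522; μ ≈ 126/522 = 0.24138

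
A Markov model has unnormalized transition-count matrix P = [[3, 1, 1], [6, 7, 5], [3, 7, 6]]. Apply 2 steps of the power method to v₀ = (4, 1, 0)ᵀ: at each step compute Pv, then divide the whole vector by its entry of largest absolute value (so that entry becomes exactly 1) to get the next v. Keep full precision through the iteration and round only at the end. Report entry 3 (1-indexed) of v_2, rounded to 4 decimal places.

Pv0 = (13.00000, 31.00000, 19.00000); divide by 31.00000 → v1 = (0.41935, 1.00000, 0.61290)
Pv1 = (2.87097, 12.58065, 11.93548); divide by 12.58065 → v2 = (0.22821, 1.00000, 0.94872)
Requested entry of v2: 370/390 = 0.9487

0.9487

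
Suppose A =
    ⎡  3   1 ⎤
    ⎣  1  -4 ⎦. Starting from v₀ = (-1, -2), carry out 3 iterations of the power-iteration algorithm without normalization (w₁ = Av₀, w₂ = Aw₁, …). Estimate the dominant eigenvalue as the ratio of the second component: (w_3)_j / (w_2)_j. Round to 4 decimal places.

w1 = Av₀ = (3·(-1) + 1·(-2); 1·(-1) + (-4)·(-2)) = (-5, 7)
w2 = Aw1 = (3·(-5) + 1·7; 1·(-5) + (-4)·7) = (-8, -33)
w3 = Aw2 = (-57, 124)
Ratio at component: 124 / -33 = -3.7576

λ ≈ -3.7576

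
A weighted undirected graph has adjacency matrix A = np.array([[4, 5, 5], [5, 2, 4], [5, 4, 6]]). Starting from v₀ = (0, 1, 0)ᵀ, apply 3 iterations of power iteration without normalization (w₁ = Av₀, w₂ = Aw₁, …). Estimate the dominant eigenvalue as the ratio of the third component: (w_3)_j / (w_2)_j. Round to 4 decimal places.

w1 = Av₀ = (5, 2, 4)
w2 = Aw1 = (50, 45, 57)
w3 = Aw2 = (710, 568, 772)
Ratio at component: 772 / 57 = 13.5439

λ ≈ 13.5439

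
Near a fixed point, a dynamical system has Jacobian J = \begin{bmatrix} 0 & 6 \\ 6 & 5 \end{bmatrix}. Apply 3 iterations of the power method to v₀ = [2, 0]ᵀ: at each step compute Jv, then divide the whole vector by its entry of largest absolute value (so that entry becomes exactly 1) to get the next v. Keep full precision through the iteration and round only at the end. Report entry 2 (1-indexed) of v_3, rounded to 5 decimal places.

1.00000

Jv0 = (0.000000, 12.000000); divide by 12.000000 → v1 = (0.000000, 1.000000)
Jv1 = (6.000000, 5.000000); divide by 6.000000 → v2 = (1.000000, 0.833333)
Jv2 = (5.000000, 10.166667); divide by 10.166667 → v3 = (0.491803, 1.000000)
Requested entry of v3: 732/732 = 1.00000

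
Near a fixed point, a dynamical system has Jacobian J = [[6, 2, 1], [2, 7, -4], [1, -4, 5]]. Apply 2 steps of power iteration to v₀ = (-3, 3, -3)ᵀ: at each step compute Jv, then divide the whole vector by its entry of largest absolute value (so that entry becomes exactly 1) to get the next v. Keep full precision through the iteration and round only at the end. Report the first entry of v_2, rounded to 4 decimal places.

Jv0 = (-15.00000, 27.00000, -30.00000); divide by -30.00000 → v1 = (0.50000, -0.90000, 1.00000)
Jv1 = (2.20000, -9.30000, 9.10000); divide by -9.30000 → v2 = (-0.23656, 1.00000, -0.97849)
Requested entry of v2: -66/279 = -0.2366

-0.2366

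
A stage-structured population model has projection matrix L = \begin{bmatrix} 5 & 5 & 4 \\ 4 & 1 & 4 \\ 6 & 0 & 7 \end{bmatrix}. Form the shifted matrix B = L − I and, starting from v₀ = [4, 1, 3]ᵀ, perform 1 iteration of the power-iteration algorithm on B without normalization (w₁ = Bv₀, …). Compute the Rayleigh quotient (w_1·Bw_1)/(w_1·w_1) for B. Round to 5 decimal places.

μ ≈ 11.49849

B = L − I has rows (4, 5, 4); (4, 0, 4); (6, 0, 6)
w1 = Bv₀ = (4·4 + 5·1 + 4·3; 4·4 + 0·1 + 4·3; 6·4 + 0·1 + 6·3) = (33, 28, 42)
Bw1 = (440, 300, 450)
w1·Bw1 = 41820; w1·w1 = 3637; μ ≈ 41820/3637 = 11.49849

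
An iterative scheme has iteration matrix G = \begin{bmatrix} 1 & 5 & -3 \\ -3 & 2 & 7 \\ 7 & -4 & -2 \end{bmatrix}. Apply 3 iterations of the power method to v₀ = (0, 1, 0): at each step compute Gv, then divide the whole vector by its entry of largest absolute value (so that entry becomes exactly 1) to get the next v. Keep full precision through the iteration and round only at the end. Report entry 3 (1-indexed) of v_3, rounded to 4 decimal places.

Gv0 = (5.00000, 2.00000, -4.00000); divide by 5.00000 → v1 = (1.00000, 0.40000, -0.80000)
Gv1 = (5.40000, -7.80000, 7.00000); divide by -7.80000 → v2 = (-0.69231, 1.00000, -0.89744)
Gv2 = (7.00000, -2.20513, -7.05128); divide by -7.05128 → v3 = (-0.99273, 0.31273, 1.00000)
Requested entry of v3: 275/275 = 1.0000

1.0000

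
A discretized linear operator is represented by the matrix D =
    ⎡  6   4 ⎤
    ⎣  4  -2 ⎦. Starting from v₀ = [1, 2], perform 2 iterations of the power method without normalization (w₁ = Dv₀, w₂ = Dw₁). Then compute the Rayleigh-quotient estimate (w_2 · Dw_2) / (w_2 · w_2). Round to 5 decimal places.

λ ≈ 7.23077

w1 = Dv₀ = (6·1 + 4·2; 4·1 + (-2)·2) = (14, 0)
w2 = Dw1 = (6·14 + 4·0; 4·14 + (-2)·0) = (84, 56)
Dw2 = (728, 224)
w2·Dw2 = 84·728 + 56·224 = 73696; w2·w2 = 84·84 + 56·56 = 10192
λ ≈ 73696/10192 = 7.23077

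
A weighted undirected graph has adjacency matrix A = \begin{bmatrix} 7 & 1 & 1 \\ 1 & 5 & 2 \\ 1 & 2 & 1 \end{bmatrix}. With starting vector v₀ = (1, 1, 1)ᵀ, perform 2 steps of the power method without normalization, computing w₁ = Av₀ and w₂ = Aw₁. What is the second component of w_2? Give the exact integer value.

w1 = Av₀ = (7·1 + 1·1 + 1·1; 1·1 + 5·1 + 2·1; 1·1 + 2·1 + 1·1) = (9, 8, 4)
w2 = Aw1 = (7·9 + 1·8 + 1·4; 1·9 + 5·8 + 2·4; 1·9 + 2·8 + 1·4) = (75, 57, 29)
The requested component of w2 is 57.

57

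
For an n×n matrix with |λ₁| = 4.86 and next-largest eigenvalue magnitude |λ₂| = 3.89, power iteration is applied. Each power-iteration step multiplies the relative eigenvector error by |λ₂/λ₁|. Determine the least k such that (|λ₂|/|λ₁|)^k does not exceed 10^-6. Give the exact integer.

|λ₂/λ₁| = 3.89/4.86 = 0.80041
Need k ≥ ln(10^-6) / ln(0.80041) = -13.8155 / -0.2226 ≈ 62.056
Smallest integer k satisfying the bound: 63

63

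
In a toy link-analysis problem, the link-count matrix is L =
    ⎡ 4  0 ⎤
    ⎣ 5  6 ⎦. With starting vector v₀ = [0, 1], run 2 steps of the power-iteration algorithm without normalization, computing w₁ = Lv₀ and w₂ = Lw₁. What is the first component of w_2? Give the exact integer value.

w1 = Lv₀ = (0, 6)
w2 = Lw1 = (0, 36)
The requested component of w2 is 0.

0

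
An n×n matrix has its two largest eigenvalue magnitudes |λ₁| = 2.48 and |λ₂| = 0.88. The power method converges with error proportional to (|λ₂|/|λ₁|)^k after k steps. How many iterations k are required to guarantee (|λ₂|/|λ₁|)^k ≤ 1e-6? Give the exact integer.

14

|λ₂/λ₁| = 0.88/2.48 = 0.35484
Need k ≥ ln(1e-6) / ln(0.35484) = -13.8155 / -1.0361 ≈ 13.334
Smallest integer k satisfying the bound: 14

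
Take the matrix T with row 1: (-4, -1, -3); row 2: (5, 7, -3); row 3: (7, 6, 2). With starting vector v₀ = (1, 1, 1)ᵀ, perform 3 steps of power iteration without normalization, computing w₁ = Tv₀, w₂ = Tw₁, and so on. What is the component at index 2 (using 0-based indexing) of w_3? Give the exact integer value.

w1 = Tv₀ = ((-4)·1 + (-1)·1 + (-3)·1; 5·1 + 7·1 + (-3)·1; 7·1 + 6·1 + 2·1) = (-8, 9, 15)
w2 = Tw1 = ((-4)·(-8) + (-1)·9 + (-3)·15; 5·(-8) + 7·9 + (-3)·15; 7·(-8) + 6·9 + 2·15) = (-22, -22, 28)
w3 = Tw2 = (26, -348, -230)
The requested component of w3 is -230.

-230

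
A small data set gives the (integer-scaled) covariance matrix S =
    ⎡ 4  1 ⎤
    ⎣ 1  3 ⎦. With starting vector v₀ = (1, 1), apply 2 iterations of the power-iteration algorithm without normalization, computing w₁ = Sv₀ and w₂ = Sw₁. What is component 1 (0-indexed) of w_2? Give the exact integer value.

w1 = Sv₀ = (5, 4)
w2 = Sw1 = (24, 17)
The requested component of w2 is 17.

17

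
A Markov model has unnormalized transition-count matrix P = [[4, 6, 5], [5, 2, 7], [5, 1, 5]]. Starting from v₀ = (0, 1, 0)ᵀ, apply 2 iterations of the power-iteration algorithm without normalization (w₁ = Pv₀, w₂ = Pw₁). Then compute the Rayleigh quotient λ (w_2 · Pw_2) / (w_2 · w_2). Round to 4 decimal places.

λ ≈ 13.2589

w1 = Pv₀ = (4·0 + 6·1 + 5·0; 5·0 + 2·1 + 7·0; 5·0 + 1·1 + 5·0) = (6, 2, 1)
w2 = Pw1 = (4·6 + 6·2 + 5·1; 5·6 + 2·2 + 7·1; 5·6 + 1·2 + 5·1) = (41, 41, 37)
Pw2 = (595, 546, 431)
w2·Pw2 = 41·595 + 41·546 + 37·431 = 62728; w2·w2 = 41·41 + 41·41 + 37·37 = 4731
λ ≈ 62728/4731 = 13.2589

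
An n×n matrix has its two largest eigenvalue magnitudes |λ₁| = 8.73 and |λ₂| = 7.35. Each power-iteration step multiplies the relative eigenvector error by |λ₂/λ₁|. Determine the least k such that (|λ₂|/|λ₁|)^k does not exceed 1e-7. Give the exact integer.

94

|λ₂/λ₁| = 7.35/8.73 = 0.84192
Need k ≥ ln(1e-7) / ln(0.84192) = -16.1181 / -0.1721 ≈ 93.674
Smallest integer k satisfying the bound: 94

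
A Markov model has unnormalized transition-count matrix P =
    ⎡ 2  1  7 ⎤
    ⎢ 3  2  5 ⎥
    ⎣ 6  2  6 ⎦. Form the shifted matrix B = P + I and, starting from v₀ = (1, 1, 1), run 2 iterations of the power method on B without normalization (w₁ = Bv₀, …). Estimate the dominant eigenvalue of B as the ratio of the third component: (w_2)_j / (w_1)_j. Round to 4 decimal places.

12.8667

B = P + I has rows (3, 1, 7); (3, 3, 5); (6, 2, 7)
w1 = Bv₀ = (11, 11, 15)
w2 = Bw1 = (149, 141, 193)
Ratio: 193/15 = 12.8667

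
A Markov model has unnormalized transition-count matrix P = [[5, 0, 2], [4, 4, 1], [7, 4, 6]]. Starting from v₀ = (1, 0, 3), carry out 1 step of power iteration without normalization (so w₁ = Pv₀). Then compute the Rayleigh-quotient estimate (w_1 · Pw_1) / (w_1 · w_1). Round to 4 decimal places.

λ ≈ 10.3258

w1 = Pv₀ = (5·1 + 0·0 + 2·3; 4·1 + 4·0 + 1·3; 7·1 + 4·0 + 6·3) = (11, 7, 25)
Pw1 = (105, 97, 255)
w1·Pw1 = 11·105 + 7·97 + 25·255 = 8209; w1·w1 = 11·11 + 7·7 + 25·25 = 795
λ ≈ 8209/795 = 10.3258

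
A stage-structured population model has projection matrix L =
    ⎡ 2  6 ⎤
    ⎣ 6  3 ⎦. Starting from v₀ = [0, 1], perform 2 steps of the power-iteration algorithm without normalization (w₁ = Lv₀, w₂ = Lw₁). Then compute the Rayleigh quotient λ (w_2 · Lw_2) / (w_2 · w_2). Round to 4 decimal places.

w1 = Lv₀ = (6, 3)
w2 = Lw1 = (30, 45)
Lw2 = (330, 315)
w2·Lw2 = 30·330 + 45·315 = 24075; w2·w2 = 30·30 + 45·45 = 2925
λ ≈ 24075/2925 = 8.2308

λ ≈ 8.2308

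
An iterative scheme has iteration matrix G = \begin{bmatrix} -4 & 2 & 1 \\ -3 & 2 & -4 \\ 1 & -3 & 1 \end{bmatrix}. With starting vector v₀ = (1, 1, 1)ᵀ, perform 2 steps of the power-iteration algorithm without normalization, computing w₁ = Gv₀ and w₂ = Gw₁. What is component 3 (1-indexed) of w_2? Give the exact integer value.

w1 = Gv₀ = (-1, -5, -1)
w2 = Gw1 = (-7, -3, 13)
The requested component of w2 is 13.

13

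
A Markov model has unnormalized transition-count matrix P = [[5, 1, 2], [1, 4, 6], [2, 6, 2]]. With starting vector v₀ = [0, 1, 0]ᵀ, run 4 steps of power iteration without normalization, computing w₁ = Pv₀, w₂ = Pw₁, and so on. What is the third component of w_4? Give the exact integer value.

w1 = Pv₀ = (5·0 + 1·1 + 2·0; 1·0 + 4·1 + 6·0; 2·0 + 6·1 + 2·0) = (1, 4, 6)
w2 = Pw1 = (5·1 + 1·4 + 2·6; 1·1 + 4·4 + 6·6; 2·1 + 6·4 + 2·6) = (21, 53, 38)
w3 = Pw2 = (234, 461, 436)
w4 = Pw3 = (2503, 4694, 4106)
The requested component of w4 is 4106.

4106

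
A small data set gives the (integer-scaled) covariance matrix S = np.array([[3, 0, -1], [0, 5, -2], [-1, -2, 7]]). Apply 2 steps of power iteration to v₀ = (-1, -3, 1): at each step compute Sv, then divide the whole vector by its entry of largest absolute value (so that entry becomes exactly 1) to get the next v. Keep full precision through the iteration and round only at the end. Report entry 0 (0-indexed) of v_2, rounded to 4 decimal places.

-0.1912

Sv0 = (-4.00000, -17.00000, 14.00000); divide by -17.00000 → v1 = (0.23529, 1.00000, -0.82353)
Sv1 = (1.52941, 6.64706, -8.00000); divide by -8.00000 → v2 = (-0.19118, -0.83088, 1.00000)
Requested entry of v2: -26/136 = -0.1912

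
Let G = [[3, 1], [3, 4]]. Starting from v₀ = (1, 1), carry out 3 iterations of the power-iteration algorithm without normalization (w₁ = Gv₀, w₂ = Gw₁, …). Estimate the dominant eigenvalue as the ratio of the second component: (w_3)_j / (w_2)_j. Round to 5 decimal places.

w1 = Gv₀ = (4, 7)
w2 = Gw1 = (19, 40)
w3 = Gw2 = (97, 217)
Ratio at component: 217 / 40 = 5.42500

5.42500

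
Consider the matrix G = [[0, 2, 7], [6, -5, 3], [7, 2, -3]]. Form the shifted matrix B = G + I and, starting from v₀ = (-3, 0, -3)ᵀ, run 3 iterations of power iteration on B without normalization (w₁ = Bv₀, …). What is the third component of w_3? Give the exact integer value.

-1059

B = G + I has rows (1, 2, 7); (6, -4, 3); (7, 2, -2)
w1 = Bv₀ = (1·(-3) + 2·0 + 7·(-3); 6·(-3) + (-4)·0 + 3·(-3); 7·(-3) + 2·0 + (-2)·(-3)) = (-24, -27, -15)
w2 = Bw1 = (1·(-24) + 2·(-27) + 7·(-15); 6·(-24) + (-4)·(-27) + 3·(-15); 7·(-24) + 2·(-27) + (-2)·(-15)) = (-183, -81, -192)
w3 = Bw2 = (-1689, -1350, -1059)
Requested component of w3: -1059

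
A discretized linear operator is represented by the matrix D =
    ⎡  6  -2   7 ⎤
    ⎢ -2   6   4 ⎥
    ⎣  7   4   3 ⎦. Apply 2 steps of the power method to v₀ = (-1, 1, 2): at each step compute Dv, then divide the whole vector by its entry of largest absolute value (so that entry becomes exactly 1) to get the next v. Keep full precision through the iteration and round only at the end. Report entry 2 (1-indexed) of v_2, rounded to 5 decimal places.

0.83478

Dv0 = (6.000000, 16.000000, 3.000000); divide by 16.000000 → v1 = (0.375000, 1.000000, 0.187500)
Dv1 = (1.562500, 6.000000, 7.187500); divide by 7.187500 → v2 = (0.217391, 0.834783, 1.000000)
Requested entry of v2: 96/115 = 0.83478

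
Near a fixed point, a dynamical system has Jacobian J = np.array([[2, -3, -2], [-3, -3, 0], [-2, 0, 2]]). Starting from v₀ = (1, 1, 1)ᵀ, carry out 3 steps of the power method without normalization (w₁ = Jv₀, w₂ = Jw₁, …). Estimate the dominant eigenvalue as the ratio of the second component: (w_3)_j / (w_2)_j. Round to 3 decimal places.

w1 = Jv₀ = (2·1 + (-3)·1 + (-2)·1; (-3)·1 + (-3)·1 + 0·1; (-2)·1 + 0·1 + 2·1) = (-3, -6, 0)
w2 = Jw1 = (2·(-3) + (-3)·(-6) + (-2)·0; (-3)·(-3) + (-3)·(-6) + 0·0; (-2)·(-3) + 0·(-6) + 2·0) = (12, 27, 6)
w3 = Jw2 = (-69, -117, -12)
Ratio at component: -117 / 27 = -4.333

λ ≈ -4.333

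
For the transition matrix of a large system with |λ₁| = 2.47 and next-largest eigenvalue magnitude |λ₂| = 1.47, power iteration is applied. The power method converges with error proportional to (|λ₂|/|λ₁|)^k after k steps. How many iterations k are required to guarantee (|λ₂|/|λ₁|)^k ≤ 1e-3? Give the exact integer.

|λ₂/λ₁| = 1.47/2.47 = 0.59514
Need k ≥ ln(1e-3) / ln(0.59514) = -6.9078 / -0.5190 ≈ 13.311
Smallest integer k satisfying the bound: 14

14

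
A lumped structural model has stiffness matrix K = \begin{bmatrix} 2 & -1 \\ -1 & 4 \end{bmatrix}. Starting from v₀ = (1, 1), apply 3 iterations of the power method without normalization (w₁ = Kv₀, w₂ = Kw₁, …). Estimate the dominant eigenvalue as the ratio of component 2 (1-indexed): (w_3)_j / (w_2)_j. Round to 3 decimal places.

λ ≈ 4.091

w1 = Kv₀ = (1, 3)
w2 = Kw1 = (-1, 11)
w3 = Kw2 = (-13, 45)
Ratio at component: 45 / 11 = 4.091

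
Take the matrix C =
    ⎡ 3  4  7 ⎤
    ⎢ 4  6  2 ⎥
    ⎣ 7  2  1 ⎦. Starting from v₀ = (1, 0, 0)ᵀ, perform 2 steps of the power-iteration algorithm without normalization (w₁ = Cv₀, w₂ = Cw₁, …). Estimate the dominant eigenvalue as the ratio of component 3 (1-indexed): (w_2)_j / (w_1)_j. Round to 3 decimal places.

5.143

w1 = Cv₀ = (3·1 + 4·0 + 7·0; 4·1 + 6·0 + 2·0; 7·1 + 2·0 + 1·0) = (3, 4, 7)
w2 = Cw1 = (3·3 + 4·4 + 7·7; 4·3 + 6·4 + 2·7; 7·3 + 2·4 + 1·7) = (74, 50, 36)
Ratio at component: 36 / 7 = 5.143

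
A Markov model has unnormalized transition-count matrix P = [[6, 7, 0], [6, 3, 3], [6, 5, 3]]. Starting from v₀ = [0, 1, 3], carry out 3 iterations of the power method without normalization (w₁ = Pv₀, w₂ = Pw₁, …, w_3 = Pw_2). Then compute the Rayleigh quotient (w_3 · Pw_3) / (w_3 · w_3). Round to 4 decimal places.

w1 = Pv₀ = (6·0 + 7·1 + 0·3; 6·0 + 3·1 + 3·3; 6·0 + 5·1 + 3·3) = (7, 12, 14)
w2 = Pw1 = (6·7 + 7·12 + 0·14; 6·7 + 3·12 + 3·14; 6·7 + 5·12 + 3·14) = (126, 120, 144)
w3 = Pw2 = (1596, 1548, 1788)
Pw3 = (20412, 19584, 22680)
w3·Pw3 = 1596·20412 + 1548·19584 + 1788·22680 = 103445424; w3·w3 = 1596·1596 + 1548·1548 + 1788·1788 = 8140464
λ ≈ 103445424/8140464 = 12.7076

12.7076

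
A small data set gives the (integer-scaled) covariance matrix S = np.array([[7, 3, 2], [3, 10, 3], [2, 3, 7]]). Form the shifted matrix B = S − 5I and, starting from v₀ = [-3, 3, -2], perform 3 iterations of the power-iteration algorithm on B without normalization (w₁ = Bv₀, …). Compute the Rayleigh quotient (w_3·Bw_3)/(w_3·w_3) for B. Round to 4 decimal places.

B = S − 5I has rows (2, 3, 2); (3, 5, 3); (2, 3, 2)
w1 = Bv₀ = (2·(-3) + 3·3 + 2·(-2); 3·(-3) + 5·3 + 3·(-2); 2·(-3) + 3·3 + 2·(-2)) = (-1, 0, -1)
w2 = Bw1 = (2·(-1) + 3·0 + 2·(-1); 3·(-1) + 5·0 + 3·(-1); 2·(-1) + 3·0 + 2·(-1)) = (-4, -6, -4)
w3 = Bw2 = (-34, -54, -34)
Bw3 = (-298, -474, -298)
w3·Bw3 = 45860; w3·w3 = 5228; μ ≈ 45860/5228 = 8.7720

8.7720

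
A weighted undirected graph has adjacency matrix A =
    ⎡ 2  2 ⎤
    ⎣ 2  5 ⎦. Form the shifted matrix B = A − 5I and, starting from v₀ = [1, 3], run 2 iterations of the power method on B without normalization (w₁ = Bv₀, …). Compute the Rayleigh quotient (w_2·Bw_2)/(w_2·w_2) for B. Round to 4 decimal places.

-3.1967

B = A − 5I has rows (-3, 2); (2, 0)
w1 = Bv₀ = (3, 2)
w2 = Bw1 = (-5, 6)
Bw2 = (27, -10)
w2·Bw2 = -195; w2·w2 = 61; μ ≈ -195/61 = -3.1967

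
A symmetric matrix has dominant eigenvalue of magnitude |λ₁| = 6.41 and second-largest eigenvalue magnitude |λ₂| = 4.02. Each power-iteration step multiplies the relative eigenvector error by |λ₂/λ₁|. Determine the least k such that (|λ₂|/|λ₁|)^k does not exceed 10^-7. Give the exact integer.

35

|λ₂/λ₁| = 4.02/6.41 = 0.62715
Need k ≥ ln(10^-7) / ln(0.62715) = -16.1181 / -0.4666 ≈ 34.545
Smallest integer k satisfying the bound: 35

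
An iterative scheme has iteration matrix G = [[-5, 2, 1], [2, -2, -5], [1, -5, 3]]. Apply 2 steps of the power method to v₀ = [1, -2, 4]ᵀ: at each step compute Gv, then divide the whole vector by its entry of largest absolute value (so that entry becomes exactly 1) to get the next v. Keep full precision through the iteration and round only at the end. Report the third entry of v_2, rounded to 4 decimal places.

1.0000

Gv0 = (-5.00000, -14.00000, 23.00000); divide by 23.00000 → v1 = (-0.21739, -0.60870, 1.00000)
Gv1 = (0.86957, -4.21739, 5.82609); divide by 5.82609 → v2 = (0.14925, -0.72388, 1.00000)
Requested entry of v2: 134/134 = 1.0000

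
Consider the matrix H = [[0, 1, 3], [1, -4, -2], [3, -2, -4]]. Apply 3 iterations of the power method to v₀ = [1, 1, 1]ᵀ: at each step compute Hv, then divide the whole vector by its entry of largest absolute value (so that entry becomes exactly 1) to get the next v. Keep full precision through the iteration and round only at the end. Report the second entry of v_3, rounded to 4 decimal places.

Hv0 = (4.00000, -5.00000, -3.00000); divide by -5.00000 → v1 = (-0.80000, 1.00000, 0.60000)
Hv1 = (2.80000, -6.00000, -6.80000); divide by -6.80000 → v2 = (-0.41176, 0.88235, 1.00000)
Hv2 = (3.88235, -5.94118, -7.00000); divide by -7.00000 → v3 = (-0.55462, 0.84874, 1.00000)
Requested entry of v3: -202/-238 = 0.8487

0.8487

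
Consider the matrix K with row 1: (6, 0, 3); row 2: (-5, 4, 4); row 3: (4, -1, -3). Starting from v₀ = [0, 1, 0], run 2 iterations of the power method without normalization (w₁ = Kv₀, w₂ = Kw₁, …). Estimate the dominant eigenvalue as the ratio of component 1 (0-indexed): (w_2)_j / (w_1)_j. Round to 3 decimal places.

λ ≈ 3.000

w1 = Kv₀ = (6·0 + 0·1 + 3·0; (-5)·0 + 4·1 + 4·0; 4·0 + (-1)·1 + (-3)·0) = (0, 4, -1)
w2 = Kw1 = (6·0 + 0·4 + 3·(-1); (-5)·0 + 4·4 + 4·(-1); 4·0 + (-1)·4 + (-3)·(-1)) = (-3, 12, -1)
Ratio at component: 12 / 4 = 3.000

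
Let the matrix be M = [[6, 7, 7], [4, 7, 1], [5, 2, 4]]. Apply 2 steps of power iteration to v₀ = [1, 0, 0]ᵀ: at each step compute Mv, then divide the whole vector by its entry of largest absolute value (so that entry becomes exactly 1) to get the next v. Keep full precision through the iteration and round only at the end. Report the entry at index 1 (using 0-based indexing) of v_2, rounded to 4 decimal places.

0.5758

Mv0 = (6.00000, 4.00000, 5.00000); divide by 6.00000 → v1 = (1.00000, 0.66667, 0.83333)
Mv1 = (16.50000, 9.50000, 9.66667); divide by 16.50000 → v2 = (1.00000, 0.57576, 0.58586)
Requested entry of v2: 57/99 = 0.5758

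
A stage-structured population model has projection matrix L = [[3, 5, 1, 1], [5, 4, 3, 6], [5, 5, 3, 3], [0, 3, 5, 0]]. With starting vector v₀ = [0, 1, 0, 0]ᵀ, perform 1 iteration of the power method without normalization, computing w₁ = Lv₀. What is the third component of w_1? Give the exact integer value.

w1 = Lv₀ = (3·0 + 5·1 + 1·0 + 1·0; 5·0 + 4·1 + 3·0 + 6·0; 5·0 + 5·1 + 3·0 + 3·0; 0·0 + 3·1 + 5·0 + 0·0) = (5, 4, 5, 3)
The requested component of w1 is 5.

5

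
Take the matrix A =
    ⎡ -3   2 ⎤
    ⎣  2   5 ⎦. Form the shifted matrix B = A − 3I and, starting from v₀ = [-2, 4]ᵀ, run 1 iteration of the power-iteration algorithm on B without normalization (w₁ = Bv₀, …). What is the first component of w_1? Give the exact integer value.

B = A − 3I has rows (-6, 2); (2, 2)
w1 = Bv₀ = (20, 4)
Requested component of w1: 20

20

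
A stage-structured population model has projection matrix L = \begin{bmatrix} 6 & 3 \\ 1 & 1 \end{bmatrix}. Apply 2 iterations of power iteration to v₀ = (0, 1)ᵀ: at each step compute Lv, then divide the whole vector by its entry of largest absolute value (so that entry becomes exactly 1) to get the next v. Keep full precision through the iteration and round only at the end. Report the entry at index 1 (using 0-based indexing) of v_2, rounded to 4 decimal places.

Lv0 = (3.00000, 1.00000); divide by 3.00000 → v1 = (1.00000, 0.33333)
Lv1 = (7.00000, 1.33333); divide by 7.00000 → v2 = (1.00000, 0.19048)
Requested entry of v2: 4/21 = 0.1905

0.1905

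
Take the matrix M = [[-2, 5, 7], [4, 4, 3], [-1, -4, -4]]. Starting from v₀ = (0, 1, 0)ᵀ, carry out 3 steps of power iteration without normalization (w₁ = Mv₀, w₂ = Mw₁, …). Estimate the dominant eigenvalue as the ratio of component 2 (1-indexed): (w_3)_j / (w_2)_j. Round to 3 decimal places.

w1 = Mv₀ = ((-2)·0 + 5·1 + 7·0; 4·0 + 4·1 + 3·0; (-1)·0 + (-4)·1 + (-4)·0) = (5, 4, -4)
w2 = Mw1 = ((-2)·5 + 5·4 + 7·(-4); 4·5 + 4·4 + 3·(-4); (-1)·5 + (-4)·4 + (-4)·(-4)) = (-18, 24, -5)
w3 = Mw2 = (121, 9, -58)
Ratio at component: 9 / 24 = 0.375

0.375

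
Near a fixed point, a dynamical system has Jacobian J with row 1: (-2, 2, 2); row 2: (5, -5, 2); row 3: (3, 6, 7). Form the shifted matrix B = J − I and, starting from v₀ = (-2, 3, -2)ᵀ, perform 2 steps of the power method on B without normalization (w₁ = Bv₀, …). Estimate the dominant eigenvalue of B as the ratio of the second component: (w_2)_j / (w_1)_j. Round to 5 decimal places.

B = J − I has rows (-3, 2, 2); (5, -6, 2); (3, 6, 6)
w1 = Bv₀ = (8, -32, 0)
w2 = Bw1 = (-88, 232, -168)
Ratio: 232/-32 = -7.25000

μ ≈ -7.25000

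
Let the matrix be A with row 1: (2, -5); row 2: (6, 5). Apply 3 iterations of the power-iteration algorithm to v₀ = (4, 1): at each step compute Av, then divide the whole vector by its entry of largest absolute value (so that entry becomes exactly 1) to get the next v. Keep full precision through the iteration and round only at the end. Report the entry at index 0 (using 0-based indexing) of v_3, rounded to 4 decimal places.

Av0 = (3.00000, 29.00000); divide by 29.00000 → v1 = (0.10345, 1.00000)
Av1 = (-4.79310, 5.62069); divide by 5.62069 → v2 = (-0.85276, 1.00000)
Av2 = (-6.70552, -0.11656); divide by -6.70552 → v3 = (1.00000, 0.01738)
Requested entry of v3: -1093/-1093 = 1.0000

1.0000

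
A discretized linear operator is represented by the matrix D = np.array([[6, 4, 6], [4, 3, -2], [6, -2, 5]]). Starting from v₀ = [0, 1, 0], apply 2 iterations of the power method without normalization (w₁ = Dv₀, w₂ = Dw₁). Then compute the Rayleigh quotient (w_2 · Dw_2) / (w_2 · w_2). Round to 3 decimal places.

w1 = Dv₀ = (4, 3, -2)
w2 = Dw1 = (24, 29, 8)
Dw2 = (308, 167, 126)
w2·Dw2 = 24·308 + 29·167 + 8·126 = 13243; w2·w2 = 24·24 + 29·29 + 8·8 = 1481
λ ≈ 13243/1481 = 8.942

8.942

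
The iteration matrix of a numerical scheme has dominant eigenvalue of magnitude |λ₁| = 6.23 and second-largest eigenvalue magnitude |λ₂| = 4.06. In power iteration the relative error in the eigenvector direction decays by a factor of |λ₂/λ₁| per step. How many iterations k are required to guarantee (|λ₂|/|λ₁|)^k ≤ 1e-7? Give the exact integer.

38

|λ₂/λ₁| = 4.06/6.23 = 0.65169
Need k ≥ ln(1e-7) / ln(0.65169) = -16.1181 / -0.4282 ≈ 37.642
Smallest integer k satisfying the bound: 38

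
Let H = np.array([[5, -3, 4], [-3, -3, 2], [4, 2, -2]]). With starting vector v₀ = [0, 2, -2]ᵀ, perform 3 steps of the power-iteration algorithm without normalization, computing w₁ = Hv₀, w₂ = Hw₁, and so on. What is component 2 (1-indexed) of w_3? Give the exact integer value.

-424

w1 = Hv₀ = (5·0 + (-3)·2 + 4·(-2); (-3)·0 + (-3)·2 + 2·(-2); 4·0 + 2·2 + (-2)·(-2)) = (-14, -10, 8)
w2 = Hw1 = (5·(-14) + (-3)·(-10) + 4·8; (-3)·(-14) + (-3)·(-10) + 2·8; 4·(-14) + 2·(-10) + (-2)·8) = (-8, 88, -92)
w3 = Hw2 = (-672, -424, 328)
The requested component of w3 is -424.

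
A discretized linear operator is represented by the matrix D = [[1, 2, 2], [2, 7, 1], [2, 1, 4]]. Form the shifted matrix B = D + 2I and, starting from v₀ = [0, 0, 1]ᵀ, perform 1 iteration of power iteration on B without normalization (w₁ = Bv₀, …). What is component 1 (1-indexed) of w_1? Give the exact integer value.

2

B = D + 2I has rows (3, 2, 2); (2, 9, 1); (2, 1, 6)
w1 = Bv₀ = (3·0 + 2·0 + 2·1; 2·0 + 9·0 + 1·1; 2·0 + 1·0 + 6·1) = (2, 1, 6)
Requested component of w1: 2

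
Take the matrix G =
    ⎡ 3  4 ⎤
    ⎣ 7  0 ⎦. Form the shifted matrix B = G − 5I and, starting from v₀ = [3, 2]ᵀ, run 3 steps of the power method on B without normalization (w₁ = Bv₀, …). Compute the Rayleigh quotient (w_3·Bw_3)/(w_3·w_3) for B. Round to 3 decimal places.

μ ≈ -8.810

B = G − 5I has rows (-2, 4); (7, -5)
w1 = Bv₀ = (2, 11)
w2 = Bw1 = (40, -41)
w3 = Bw2 = (-244, 485)
Bw3 = (2428, -4133)
w3·Bw3 = -2596937; w3·w3 = 294761; μ ≈ -2596937/294761 = -8.810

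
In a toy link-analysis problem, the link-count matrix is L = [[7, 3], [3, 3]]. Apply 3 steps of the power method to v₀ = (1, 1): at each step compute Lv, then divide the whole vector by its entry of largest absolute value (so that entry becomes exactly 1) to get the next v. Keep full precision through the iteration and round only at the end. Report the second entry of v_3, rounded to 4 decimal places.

Lv0 = (10.00000, 6.00000); divide by 10.00000 → v1 = (1.00000, 0.60000)
Lv1 = (8.80000, 4.80000); divide by 8.80000 → v2 = (1.00000, 0.54545)
Lv2 = (8.63636, 4.63636); divide by 8.63636 → v3 = (1.00000, 0.53684)
Requested entry of v3: 408/760 = 0.5368

0.5368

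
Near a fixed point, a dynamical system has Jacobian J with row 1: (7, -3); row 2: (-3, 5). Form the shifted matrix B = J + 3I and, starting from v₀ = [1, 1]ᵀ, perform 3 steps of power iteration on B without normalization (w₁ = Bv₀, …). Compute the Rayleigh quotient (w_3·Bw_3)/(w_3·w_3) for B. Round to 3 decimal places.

μ ≈ 10.157

B = J + 3I has rows (10, -3); (-3, 8)
w1 = Bv₀ = (10·1 + (-3)·1; (-3)·1 + 8·1) = (7, 5)
w2 = Bw1 = (10·7 + (-3)·5; (-3)·7 + 8·5) = (55, 19)
w3 = Bw2 = (493, -13)
Bw3 = (4969, -1583)
w3·Bw3 = 2470296; w3·w3 = 243218; μ ≈ 2470296/243218 = 10.157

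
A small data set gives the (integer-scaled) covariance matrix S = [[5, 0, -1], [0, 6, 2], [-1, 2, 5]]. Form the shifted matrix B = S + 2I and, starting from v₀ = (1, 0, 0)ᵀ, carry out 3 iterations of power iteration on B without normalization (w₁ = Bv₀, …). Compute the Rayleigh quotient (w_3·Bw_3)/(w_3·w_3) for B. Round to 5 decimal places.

B = S + 2I has rows (7, 0, -1); (0, 8, 2); (-1, 2, 7)
w1 = Bv₀ = (7·1 + 0·0 + (-1)·0; 0·1 + 8·0 + 2·0; (-1)·1 + 2·0 + 7·0) = (7, 0, -1)
w2 = Bw1 = (7·7 + 0·0 + (-1)·(-1); 0·7 + 8·0 + 2·(-1); (-1)·7 + 2·0 + 7·(-1)) = (50, -2, -14)
w3 = Bw2 = (364, -44, -152)
Bw3 = (2700, -656, -1516)
w3·Bw3 = 1242096; w3·w3 = 157536; μ ≈ 1242096/157536 = 7.88452

μ ≈ 7.88452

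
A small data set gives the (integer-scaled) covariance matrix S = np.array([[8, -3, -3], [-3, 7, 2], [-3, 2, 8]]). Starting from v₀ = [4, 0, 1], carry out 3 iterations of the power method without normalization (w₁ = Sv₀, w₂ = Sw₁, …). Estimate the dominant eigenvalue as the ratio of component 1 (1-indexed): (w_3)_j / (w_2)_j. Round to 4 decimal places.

11.3285

w1 = Sv₀ = (8·4 + (-3)·0 + (-3)·1; (-3)·4 + 7·0 + 2·1; (-3)·4 + 2·0 + 8·1) = (29, -10, -4)
w2 = Sw1 = (8·29 + (-3)·(-10) + (-3)·(-4); (-3)·29 + 7·(-10) + 2·(-4); (-3)·29 + 2·(-10) + 8·(-4)) = (274, -165, -139)
w3 = Sw2 = (3104, -2255, -2264)
Ratio at component: 3104 / 274 = 11.3285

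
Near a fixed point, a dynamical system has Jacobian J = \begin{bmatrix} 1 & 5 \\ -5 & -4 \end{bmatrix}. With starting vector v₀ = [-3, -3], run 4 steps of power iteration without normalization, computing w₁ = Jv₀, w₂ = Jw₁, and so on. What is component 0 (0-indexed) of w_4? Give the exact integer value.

w1 = Jv₀ = (1·(-3) + 5·(-3); (-5)·(-3) + (-4)·(-3)) = (-18, 27)
w2 = Jw1 = (1·(-18) + 5·27; (-5)·(-18) + (-4)·27) = (117, -18)
w3 = Jw2 = (27, -513)
w4 = Jw3 = (-2538, 1917)
The requested component of w4 is -2538.

-2538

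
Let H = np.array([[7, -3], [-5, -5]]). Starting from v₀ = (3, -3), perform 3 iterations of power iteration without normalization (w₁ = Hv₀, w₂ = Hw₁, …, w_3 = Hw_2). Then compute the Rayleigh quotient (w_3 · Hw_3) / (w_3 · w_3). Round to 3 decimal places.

λ ≈ 7.934

w1 = Hv₀ = (30, 0)
w2 = Hw1 = (210, -150)
w3 = Hw2 = (1920, -300)
Hw3 = (14340, -8100)
w3·Hw3 = 1920·14340 + (-300)·(-8100) = 29962800; w3·w3 = 1920·1920 + (-300)·(-300) = 3776400
λ ≈ 29962800/3776400 = 7.934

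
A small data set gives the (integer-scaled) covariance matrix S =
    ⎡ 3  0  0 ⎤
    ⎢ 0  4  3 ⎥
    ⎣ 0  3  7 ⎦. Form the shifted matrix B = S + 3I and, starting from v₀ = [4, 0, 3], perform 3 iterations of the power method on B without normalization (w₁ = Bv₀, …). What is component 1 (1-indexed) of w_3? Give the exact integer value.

864

B = S + 3I has rows (6, 0, 0); (0, 7, 3); (0, 3, 10)
w1 = Bv₀ = (6·4 + 0·0 + 0·3; 0·4 + 7·0 + 3·3; 0·4 + 3·0 + 10·3) = (24, 9, 30)
w2 = Bw1 = (6·24 + 0·9 + 0·30; 0·24 + 7·9 + 3·30; 0·24 + 3·9 + 10·30) = (144, 153, 327)
w3 = Bw2 = (864, 2052, 3729)
Requested component of w3: 864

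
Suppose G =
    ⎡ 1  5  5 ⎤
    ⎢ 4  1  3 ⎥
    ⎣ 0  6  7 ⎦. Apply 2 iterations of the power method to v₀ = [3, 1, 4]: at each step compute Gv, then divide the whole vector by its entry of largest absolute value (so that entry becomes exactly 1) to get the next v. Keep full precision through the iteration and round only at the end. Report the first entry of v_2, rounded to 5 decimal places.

0.83247

Gv0 = (28.000000, 25.000000, 34.000000); divide by 34.000000 → v1 = (0.823529, 0.735294, 1.000000)
Gv1 = (9.500000, 7.029412, 11.411765); divide by 11.411765 → v2 = (0.832474, 0.615979, 1.000000)
Requested entry of v2: 323/388 = 0.83247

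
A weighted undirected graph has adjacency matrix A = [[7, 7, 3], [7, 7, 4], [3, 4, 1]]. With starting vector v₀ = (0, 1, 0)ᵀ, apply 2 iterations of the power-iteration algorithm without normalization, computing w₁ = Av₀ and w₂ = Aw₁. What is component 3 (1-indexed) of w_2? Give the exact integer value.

w1 = Av₀ = (7, 7, 4)
w2 = Aw1 = (110, 114, 53)
The requested component of w2 is 53.

53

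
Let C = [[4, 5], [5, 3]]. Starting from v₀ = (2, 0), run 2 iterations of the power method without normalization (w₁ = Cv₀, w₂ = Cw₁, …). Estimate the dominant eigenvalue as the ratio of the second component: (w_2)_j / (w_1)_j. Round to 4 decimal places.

λ ≈ 7.0000

w1 = Cv₀ = (4·2 + 5·0; 5·2 + 3·0) = (8, 10)
w2 = Cw1 = (4·8 + 5·10; 5·8 + 3·10) = (82, 70)
Ratio at component: 70 / 10 = 7.0000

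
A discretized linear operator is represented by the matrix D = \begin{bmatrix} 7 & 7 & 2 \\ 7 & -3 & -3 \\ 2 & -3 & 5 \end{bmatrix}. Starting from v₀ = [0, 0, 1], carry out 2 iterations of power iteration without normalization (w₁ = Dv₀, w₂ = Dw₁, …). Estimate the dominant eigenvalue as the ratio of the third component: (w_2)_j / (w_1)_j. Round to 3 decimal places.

λ ≈ 7.600

w1 = Dv₀ = (7·0 + 7·0 + 2·1; 7·0 + (-3)·0 + (-3)·1; 2·0 + (-3)·0 + 5·1) = (2, -3, 5)
w2 = Dw1 = (7·2 + 7·(-3) + 2·5; 7·2 + (-3)·(-3) + (-3)·5; 2·2 + (-3)·(-3) + 5·5) = (3, 8, 38)
Ratio at component: 38 / 5 = 7.600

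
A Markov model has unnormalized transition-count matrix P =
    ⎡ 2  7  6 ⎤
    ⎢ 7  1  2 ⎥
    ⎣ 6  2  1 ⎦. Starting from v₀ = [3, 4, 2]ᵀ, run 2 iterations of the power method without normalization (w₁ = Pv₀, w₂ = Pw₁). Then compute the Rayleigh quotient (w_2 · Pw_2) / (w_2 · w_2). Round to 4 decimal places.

w1 = Pv₀ = (2·3 + 7·4 + 6·2; 7·3 + 1·4 + 2·2; 6·3 + 2·4 + 1·2) = (46, 29, 28)
w2 = Pw1 = (2·46 + 7·29 + 6·28; 7·46 + 1·29 + 2·28; 6·46 + 2·29 + 1·28) = (463, 407, 362)
Pw2 = (5947, 4372, 3954)
w2·Pw2 = 463·5947 + 407·4372 + 362·3954 = 5964213; w2·w2 = 463·463 + 407·407 + 362·362 = 511062
λ ≈ 5964213/511062 = 11.6702

11.6702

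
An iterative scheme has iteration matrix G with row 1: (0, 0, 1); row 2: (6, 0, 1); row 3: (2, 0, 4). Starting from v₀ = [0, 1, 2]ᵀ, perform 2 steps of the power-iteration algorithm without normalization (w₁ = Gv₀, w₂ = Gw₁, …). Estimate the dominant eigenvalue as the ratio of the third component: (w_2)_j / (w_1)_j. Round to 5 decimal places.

4.50000

w1 = Gv₀ = (0·0 + 0·1 + 1·2; 6·0 + 0·1 + 1·2; 2·0 + 0·1 + 4·2) = (2, 2, 8)
w2 = Gw1 = (0·2 + 0·2 + 1·8; 6·2 + 0·2 + 1·8; 2·2 + 0·2 + 4·8) = (8, 20, 36)
Ratio at component: 36 / 8 = 4.50000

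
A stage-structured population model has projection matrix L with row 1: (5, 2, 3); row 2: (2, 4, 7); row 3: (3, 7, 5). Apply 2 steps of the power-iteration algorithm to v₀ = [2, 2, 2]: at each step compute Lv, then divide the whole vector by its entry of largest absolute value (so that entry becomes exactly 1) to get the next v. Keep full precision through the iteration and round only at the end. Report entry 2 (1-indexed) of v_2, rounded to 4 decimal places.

Lv0 = (20.00000, 26.00000, 30.00000); divide by 30.00000 → v1 = (0.66667, 0.86667, 1.00000)
Lv1 = (8.06667, 11.80000, 13.06667); divide by 13.06667 → v2 = (0.61735, 0.90306, 1.00000)
Requested entry of v2: 354/392 = 0.9031

0.9031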